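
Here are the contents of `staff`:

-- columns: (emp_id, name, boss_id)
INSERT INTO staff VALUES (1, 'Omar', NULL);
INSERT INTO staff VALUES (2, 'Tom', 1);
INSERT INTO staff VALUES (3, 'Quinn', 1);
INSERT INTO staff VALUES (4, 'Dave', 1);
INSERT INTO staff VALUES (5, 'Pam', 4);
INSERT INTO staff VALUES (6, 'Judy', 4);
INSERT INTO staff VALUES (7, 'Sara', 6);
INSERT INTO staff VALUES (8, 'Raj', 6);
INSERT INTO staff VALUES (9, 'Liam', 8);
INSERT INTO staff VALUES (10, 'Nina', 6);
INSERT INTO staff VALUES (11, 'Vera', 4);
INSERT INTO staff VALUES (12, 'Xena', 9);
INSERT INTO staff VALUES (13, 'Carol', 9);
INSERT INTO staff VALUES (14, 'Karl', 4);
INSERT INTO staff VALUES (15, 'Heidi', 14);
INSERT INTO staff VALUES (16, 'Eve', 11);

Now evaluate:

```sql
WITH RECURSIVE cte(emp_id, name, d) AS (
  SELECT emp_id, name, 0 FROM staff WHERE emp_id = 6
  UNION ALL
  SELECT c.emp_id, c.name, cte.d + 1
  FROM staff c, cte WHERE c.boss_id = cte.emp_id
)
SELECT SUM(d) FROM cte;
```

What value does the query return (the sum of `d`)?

Base: emp_id=6 (Judy) at d 0.
Iteration 1: rows with boss_id in {6} -> Sara (id 7, d 1), Raj (id 8, d 1), Nina (id 10, d 1).
Iteration 2: rows with boss_id in {7,8,10} -> Liam (id 9, d 2).
Iteration 3: rows with boss_id in {9} -> Xena (id 12, d 3), Carol (id 13, d 3).
Iteration 4: no rows with boss_id in {12,13}; recursion stops.
SUM(d) = 0 + 1 + 1 + 1 + 2 + 3 + 3 = 11.

11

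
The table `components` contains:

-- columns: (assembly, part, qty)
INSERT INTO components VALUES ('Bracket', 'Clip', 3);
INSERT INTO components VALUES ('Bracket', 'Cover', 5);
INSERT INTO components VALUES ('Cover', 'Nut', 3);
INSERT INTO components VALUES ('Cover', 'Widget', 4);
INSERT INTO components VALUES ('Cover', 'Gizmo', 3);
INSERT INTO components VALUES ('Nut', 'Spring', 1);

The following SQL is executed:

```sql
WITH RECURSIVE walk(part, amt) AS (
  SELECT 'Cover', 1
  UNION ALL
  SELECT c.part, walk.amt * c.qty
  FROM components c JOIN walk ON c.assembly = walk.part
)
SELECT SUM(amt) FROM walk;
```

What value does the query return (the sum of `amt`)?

Base: (Cover, amt=1).
Iteration 1: components of {Cover} -> Gizmo = 1*3 = 3, Nut = 1*3 = 3, Widget = 1*4 = 4.
Iteration 2: components of {Gizmo,Nut,Widget} -> Spring = 3*1 = 3.
Iteration 3: no further components; recursion stops.
SUM(amt) = 1 + 3 + 4 + 3 + 3 = 14.

14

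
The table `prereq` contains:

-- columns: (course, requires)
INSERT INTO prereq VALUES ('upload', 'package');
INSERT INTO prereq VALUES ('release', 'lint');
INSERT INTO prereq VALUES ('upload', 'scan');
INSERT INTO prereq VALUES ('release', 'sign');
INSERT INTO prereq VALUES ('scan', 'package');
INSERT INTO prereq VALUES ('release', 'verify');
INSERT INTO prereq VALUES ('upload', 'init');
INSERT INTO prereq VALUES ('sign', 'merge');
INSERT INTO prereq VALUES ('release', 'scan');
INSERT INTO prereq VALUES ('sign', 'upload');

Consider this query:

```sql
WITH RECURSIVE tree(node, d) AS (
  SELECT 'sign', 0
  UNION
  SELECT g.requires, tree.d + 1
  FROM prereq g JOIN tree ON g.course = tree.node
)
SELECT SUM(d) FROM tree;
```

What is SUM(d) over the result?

11

Base: (sign, d=0).
Iteration 1: edges from {sign} -> (merge, d=1), (upload, d=1).
Iteration 2: edges from {merge,upload} -> (init, d=2), (package, d=2), (scan, d=2).
Iteration 3: edges from {init,package,scan} -> (package, d=3).
Iteration 4: no outgoing edges from {package}; recursion stops.
SUM(d) = 0 + 1 + 1 + 2 + 2 + 2 + 3 = 11.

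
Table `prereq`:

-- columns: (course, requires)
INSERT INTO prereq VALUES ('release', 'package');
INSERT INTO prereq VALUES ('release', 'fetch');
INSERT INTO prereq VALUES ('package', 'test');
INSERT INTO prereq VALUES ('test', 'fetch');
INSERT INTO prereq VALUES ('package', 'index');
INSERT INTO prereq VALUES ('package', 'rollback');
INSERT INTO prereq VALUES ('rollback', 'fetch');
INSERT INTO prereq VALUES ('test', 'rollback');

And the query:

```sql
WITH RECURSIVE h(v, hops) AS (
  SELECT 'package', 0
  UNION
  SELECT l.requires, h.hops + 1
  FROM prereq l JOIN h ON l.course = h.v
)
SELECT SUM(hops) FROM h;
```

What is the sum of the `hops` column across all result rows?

10

Base: (package, hops=0).
Iteration 1: edges from {package} -> (index, hops=1), (rollback, hops=1), (test, hops=1).
Iteration 2: edges from {index,rollback,test} -> (fetch, hops=2), (rollback, hops=2). [UNION drops 1 duplicate row(s)]
Iteration 3: edges from {fetch,rollback} -> (fetch, hops=3).
Iteration 4: no outgoing edges from {fetch}; recursion stops.
SUM(hops) = 0 + 1 + 1 + 1 + 2 + 2 + 3 = 10.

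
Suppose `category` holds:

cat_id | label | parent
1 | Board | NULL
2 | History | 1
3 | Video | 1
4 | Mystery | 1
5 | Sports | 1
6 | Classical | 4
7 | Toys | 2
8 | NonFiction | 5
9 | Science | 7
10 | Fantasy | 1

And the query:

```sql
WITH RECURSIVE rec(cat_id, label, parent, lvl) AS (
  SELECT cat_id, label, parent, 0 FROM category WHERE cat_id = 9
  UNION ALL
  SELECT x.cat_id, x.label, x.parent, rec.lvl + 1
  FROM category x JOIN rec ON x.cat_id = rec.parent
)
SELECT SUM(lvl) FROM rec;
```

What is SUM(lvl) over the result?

6

Base: cat_id=9 (Science), parent=7, lvl 0.
Iteration 1: join on cat_id=7 -> Toys (id 7, parent=2, lvl 1).
Iteration 2: join on cat_id=2 -> History (id 2, parent=1, lvl 2).
Iteration 3: join on cat_id=1 -> Board (id 1, parent=NULL, lvl 3).
Iteration 4: parent is NULL; no match; recursion stops.
SUM(lvl) = 0 + 1 + 2 + 3 = 6.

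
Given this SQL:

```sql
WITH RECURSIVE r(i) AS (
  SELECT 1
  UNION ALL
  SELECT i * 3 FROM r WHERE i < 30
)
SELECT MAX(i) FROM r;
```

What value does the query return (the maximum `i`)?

81

Base: i=1.
Iteration 1: 1 < 30 holds -> i = 1 * 3 = 3.
Iteration 2: 3 < 30 holds -> i = 3 * 3 = 9.
Iteration 3: 9 < 30 holds -> i = 9 * 3 = 27.
Iteration 4: 27 < 30 holds -> i = 27 * 3 = 81.
Iteration 5: 81 < 30 fails; recursion stops.
i values: 1, 3, 9, 27, 81; the maximum is 81.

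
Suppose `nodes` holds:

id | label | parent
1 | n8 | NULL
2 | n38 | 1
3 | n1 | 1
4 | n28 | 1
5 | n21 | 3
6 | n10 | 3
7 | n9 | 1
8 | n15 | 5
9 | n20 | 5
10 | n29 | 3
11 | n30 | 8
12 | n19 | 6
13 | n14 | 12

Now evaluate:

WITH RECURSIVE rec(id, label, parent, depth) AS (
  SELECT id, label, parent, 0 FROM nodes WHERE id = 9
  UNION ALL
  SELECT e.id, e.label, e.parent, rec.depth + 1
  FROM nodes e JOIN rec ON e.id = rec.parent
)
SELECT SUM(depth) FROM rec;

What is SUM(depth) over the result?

6

Base: id=9 (n20), parent=5, depth 0.
Iteration 1: join on id=5 -> n21 (id 5, parent=3, depth 1).
Iteration 2: join on id=3 -> n1 (id 3, parent=1, depth 2).
Iteration 3: join on id=1 -> n8 (id 1, parent=NULL, depth 3).
Iteration 4: parent is NULL; no match; recursion stops.
SUM(depth) = 0 + 1 + 2 + 3 = 6.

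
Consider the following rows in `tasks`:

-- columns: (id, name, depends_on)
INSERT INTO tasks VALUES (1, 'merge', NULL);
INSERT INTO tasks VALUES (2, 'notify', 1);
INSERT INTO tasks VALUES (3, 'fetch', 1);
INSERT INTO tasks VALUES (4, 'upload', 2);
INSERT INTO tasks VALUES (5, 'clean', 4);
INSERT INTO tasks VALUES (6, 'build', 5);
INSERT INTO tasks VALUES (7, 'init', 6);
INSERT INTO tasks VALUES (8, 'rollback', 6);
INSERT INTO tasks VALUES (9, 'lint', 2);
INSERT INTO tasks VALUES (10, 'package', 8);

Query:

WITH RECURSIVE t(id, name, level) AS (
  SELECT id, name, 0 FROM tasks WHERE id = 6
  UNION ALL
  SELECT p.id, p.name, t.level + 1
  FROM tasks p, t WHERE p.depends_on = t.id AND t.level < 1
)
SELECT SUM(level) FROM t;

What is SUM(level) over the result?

Base: id=6 (build) at level 0.
Iteration 1: rows with depends_on in {6} -> init (id 7, level 1), rollback (id 8, level 1).
Iteration 2: level < 1 fails for all current rows; recursion stops.
SUM(level) = 0 + 1 + 1 = 2.

2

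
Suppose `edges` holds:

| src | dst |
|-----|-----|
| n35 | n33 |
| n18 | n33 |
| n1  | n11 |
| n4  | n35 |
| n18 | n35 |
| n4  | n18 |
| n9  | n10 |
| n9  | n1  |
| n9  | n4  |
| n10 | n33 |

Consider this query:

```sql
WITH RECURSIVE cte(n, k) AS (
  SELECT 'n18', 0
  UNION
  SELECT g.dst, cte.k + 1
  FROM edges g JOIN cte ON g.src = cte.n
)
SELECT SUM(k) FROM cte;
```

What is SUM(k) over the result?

Base: (n18, k=0).
Iteration 1: edges from {n18} -> (n33, k=1), (n35, k=1).
Iteration 2: edges from {n33,n35} -> (n33, k=2).
Iteration 3: no outgoing edges from {n33}; recursion stops.
SUM(k) = 0 + 1 + 1 + 2 = 4.

4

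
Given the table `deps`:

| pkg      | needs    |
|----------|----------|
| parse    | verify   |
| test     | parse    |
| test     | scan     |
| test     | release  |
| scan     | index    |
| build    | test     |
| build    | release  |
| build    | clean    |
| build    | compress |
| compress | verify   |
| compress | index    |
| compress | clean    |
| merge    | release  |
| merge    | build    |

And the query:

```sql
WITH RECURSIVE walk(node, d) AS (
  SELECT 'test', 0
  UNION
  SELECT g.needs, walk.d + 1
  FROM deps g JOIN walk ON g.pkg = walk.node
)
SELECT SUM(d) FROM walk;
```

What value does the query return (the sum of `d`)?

Base: (test, d=0).
Iteration 1: edges from {test} -> (parse, d=1), (release, d=1), (scan, d=1).
Iteration 2: edges from {parse,release,scan} -> (index, d=2), (verify, d=2).
Iteration 3: no outgoing edges from {index,verify}; recursion stops.
SUM(d) = 0 + 1 + 1 + 1 + 2 + 2 = 7.

7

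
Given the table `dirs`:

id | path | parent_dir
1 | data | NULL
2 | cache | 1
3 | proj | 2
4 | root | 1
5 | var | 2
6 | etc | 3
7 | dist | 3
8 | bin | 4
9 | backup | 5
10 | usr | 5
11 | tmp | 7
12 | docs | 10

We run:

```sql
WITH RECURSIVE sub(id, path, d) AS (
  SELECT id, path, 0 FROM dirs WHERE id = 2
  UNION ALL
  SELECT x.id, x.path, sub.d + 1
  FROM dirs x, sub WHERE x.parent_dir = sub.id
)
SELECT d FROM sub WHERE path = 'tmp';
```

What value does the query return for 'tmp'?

Base: id=2 (cache) at d 0.
Iteration 1: rows with parent_dir in {2} -> proj (id 3, d 1), var (id 5, d 1).
Iteration 2: rows with parent_dir in {3,5} -> etc (id 6, d 2), dist (id 7, d 2), backup (id 9, d 2), usr (id 10, d 2).
Iteration 3: rows with parent_dir in {6,7,9,10} -> tmp (id 11, d 3), docs (id 12, d 3).
Iteration 4: no rows with parent_dir in {11,12}; recursion stops.

3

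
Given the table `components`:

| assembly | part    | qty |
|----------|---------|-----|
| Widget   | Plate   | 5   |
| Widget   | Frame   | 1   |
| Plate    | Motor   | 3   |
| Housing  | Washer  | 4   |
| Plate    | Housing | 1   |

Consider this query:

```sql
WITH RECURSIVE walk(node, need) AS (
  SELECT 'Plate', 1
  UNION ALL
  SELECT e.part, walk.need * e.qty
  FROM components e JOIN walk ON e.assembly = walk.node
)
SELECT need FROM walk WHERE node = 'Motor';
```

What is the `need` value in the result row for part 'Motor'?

3

Base: (Plate, need=1).
Iteration 1: components of {Plate} -> Housing = 1*1 = 1, Motor = 1*3 = 3.
Iteration 2: components of {Housing,Motor} -> Washer = 1*4 = 4.
Iteration 3: no further components; recursion stops.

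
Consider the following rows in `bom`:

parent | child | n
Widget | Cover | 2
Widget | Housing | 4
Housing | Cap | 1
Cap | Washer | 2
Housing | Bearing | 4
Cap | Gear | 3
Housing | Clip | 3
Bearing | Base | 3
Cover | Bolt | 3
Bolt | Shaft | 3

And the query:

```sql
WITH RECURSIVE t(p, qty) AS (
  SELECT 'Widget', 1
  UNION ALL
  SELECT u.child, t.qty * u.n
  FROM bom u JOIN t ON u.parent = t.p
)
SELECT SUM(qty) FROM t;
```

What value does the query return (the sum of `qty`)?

Base: (Widget, qty=1).
Iteration 1: components of {Widget} -> Cover = 1*2 = 2, Housing = 1*4 = 4.
Iteration 2: components of {Cover,Housing} -> Bearing = 4*4 = 16, Bolt = 2*3 = 6, Cap = 4*1 = 4, Clip = 4*3 = 12.
Iteration 3: components of {Bearing,Bolt,Cap,Clip} -> Base = 16*3 = 48, Gear = 4*3 = 12, Shaft = 6*3 = 18, Washer = 4*2 = 8.
Iteration 4: no further components; recursion stops.
SUM(qty) = 1 + 2 + 4 + 6 + 4 + 16 + 12 + 18 + 8 + 12 + 48 = 131.

131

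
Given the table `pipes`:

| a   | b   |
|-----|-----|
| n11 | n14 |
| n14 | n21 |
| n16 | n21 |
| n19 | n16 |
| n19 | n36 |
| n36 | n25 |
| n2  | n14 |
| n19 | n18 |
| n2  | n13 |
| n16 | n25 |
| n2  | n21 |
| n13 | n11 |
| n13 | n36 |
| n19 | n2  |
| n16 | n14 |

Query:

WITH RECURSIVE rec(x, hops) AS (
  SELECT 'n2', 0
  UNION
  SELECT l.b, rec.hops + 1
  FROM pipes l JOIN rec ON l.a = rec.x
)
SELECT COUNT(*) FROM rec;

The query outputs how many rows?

10

Base: (n2, hops=0).
Iteration 1: edges from {n2} -> (n13, hops=1), (n14, hops=1), (n21, hops=1).
Iteration 2: edges from {n13,n14,n21} -> (n11, hops=2), (n21, hops=2), (n36, hops=2).
Iteration 3: edges from {n11,n21,n36} -> (n14, hops=3), (n25, hops=3).
Iteration 4: edges from {n14,n25} -> (n21, hops=4).
Iteration 5: no outgoing edges from {n21}; recursion stops.
Total rows emitted: 10.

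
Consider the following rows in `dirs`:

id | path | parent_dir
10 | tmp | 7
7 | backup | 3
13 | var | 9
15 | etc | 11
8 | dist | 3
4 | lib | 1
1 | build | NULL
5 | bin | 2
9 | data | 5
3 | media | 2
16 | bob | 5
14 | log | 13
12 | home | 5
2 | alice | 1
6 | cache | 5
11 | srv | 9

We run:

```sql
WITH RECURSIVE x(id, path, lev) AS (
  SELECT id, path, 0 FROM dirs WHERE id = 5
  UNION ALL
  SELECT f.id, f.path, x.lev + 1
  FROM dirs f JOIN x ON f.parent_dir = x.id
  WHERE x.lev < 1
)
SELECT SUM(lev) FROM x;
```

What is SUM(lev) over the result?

4

Base: id=5 (bin) at lev 0.
Iteration 1: rows with parent_dir in {5} -> cache (id 6, lev 1), data (id 9, lev 1), home (id 12, lev 1), bob (id 16, lev 1).
Iteration 2: lev < 1 fails for all current rows; recursion stops.
SUM(lev) = 0 + 1 + 1 + 1 + 1 = 4.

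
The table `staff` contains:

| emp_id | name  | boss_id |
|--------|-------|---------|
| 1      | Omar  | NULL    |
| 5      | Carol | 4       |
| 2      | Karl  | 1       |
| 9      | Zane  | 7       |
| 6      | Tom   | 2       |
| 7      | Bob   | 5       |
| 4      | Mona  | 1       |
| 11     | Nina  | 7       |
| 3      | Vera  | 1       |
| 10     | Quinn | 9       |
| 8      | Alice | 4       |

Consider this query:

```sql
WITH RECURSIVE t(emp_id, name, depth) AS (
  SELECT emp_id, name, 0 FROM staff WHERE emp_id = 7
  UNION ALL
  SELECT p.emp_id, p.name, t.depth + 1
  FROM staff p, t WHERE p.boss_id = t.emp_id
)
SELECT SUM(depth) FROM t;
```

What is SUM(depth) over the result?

4

Base: emp_id=7 (Bob) at depth 0.
Iteration 1: rows with boss_id in {7} -> Zane (id 9, depth 1), Nina (id 11, depth 1).
Iteration 2: rows with boss_id in {9,11} -> Quinn (id 10, depth 2).
Iteration 3: no rows with boss_id in {10}; recursion stops.
SUM(depth) = 0 + 1 + 1 + 2 = 4.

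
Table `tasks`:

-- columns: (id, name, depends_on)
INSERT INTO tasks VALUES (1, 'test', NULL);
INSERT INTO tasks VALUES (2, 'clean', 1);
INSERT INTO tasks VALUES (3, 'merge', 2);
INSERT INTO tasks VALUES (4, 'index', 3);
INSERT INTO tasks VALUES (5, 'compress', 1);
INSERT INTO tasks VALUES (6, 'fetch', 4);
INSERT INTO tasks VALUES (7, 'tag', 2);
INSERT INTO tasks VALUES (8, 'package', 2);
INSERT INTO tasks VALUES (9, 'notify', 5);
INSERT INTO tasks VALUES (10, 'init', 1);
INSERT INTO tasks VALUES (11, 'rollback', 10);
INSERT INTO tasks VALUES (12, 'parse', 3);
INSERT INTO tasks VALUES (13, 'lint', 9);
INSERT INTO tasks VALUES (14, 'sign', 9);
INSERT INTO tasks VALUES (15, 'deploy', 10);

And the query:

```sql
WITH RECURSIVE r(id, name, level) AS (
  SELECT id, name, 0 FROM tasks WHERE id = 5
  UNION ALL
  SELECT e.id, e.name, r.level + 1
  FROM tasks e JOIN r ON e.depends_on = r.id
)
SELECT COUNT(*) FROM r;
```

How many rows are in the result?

Base: id=5 (compress) at level 0.
Iteration 1: rows with depends_on in {5} -> notify (id 9, level 1).
Iteration 2: rows with depends_on in {9} -> lint (id 13, level 2), sign (id 14, level 2).
Iteration 3: no rows with depends_on in {13,14}; recursion stops.
Total rows emitted: 4.

4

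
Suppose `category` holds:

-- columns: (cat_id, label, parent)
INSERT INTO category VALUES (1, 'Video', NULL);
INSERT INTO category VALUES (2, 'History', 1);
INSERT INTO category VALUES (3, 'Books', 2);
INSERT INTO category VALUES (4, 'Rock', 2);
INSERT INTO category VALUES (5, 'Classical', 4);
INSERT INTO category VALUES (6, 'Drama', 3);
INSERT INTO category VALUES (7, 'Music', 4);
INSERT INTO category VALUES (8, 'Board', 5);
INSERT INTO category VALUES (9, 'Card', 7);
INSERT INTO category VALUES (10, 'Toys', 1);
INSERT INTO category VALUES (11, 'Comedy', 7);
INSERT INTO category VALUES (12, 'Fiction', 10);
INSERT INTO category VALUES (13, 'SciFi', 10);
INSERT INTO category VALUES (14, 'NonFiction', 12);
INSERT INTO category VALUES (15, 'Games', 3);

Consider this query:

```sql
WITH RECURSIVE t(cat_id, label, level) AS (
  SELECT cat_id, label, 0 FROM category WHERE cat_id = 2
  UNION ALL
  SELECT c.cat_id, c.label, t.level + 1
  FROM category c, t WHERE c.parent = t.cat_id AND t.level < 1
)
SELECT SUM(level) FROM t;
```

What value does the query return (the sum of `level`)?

2

Base: cat_id=2 (History) at level 0.
Iteration 1: rows with parent in {2} -> Books (id 3, level 1), Rock (id 4, level 1).
Iteration 2: level < 1 fails for all current rows; recursion stops.
SUM(level) = 0 + 1 + 1 = 2.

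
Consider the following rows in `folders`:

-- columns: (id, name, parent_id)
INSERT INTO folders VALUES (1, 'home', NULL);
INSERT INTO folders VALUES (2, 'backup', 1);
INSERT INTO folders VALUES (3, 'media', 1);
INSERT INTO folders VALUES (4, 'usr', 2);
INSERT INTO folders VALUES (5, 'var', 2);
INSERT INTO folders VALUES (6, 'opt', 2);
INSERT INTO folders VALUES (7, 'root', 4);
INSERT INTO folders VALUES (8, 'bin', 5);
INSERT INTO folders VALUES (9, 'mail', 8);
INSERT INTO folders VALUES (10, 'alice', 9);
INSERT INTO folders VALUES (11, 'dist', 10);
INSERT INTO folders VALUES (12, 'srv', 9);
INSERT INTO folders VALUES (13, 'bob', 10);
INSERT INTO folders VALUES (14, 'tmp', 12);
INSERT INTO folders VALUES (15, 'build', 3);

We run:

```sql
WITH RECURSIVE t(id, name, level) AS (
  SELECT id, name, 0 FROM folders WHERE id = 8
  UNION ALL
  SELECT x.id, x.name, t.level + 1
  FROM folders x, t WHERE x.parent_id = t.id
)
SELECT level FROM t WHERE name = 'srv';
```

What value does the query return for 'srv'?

Base: id=8 (bin) at level 0.
Iteration 1: rows with parent_id in {8} -> mail (id 9, level 1).
Iteration 2: rows with parent_id in {9} -> alice (id 10, level 2), srv (id 12, level 2).
Iteration 3: rows with parent_id in {10,12} -> dist (id 11, level 3), bob (id 13, level 3), tmp (id 14, level 3).
Iteration 4: no rows with parent_id in {11,13,14}; recursion stops.

2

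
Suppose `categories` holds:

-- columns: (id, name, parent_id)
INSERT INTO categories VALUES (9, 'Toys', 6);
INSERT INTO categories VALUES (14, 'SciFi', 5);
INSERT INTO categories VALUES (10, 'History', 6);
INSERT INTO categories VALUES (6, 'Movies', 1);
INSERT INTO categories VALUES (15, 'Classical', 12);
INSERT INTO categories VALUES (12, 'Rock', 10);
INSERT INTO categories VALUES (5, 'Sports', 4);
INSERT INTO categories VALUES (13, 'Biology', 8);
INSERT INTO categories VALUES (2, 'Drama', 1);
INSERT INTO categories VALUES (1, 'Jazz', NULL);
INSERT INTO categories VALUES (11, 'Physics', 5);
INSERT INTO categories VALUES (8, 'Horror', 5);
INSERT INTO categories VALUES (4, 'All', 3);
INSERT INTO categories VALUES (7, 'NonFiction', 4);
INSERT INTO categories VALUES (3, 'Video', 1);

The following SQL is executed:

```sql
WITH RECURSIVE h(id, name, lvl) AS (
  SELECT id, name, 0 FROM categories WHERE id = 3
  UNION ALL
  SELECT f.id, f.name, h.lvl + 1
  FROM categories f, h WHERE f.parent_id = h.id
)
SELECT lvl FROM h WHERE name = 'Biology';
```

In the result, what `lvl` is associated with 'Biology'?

4

Base: id=3 (Video) at lvl 0.
Iteration 1: rows with parent_id in {3} -> All (id 4, lvl 1).
Iteration 2: rows with parent_id in {4} -> Sports (id 5, lvl 2), NonFiction (id 7, lvl 2).
Iteration 3: rows with parent_id in {5,7} -> Horror (id 8, lvl 3), Physics (id 11, lvl 3), SciFi (id 14, lvl 3).
Iteration 4: rows with parent_id in {8,11,14} -> Biology (id 13, lvl 4).
Iteration 5: no rows with parent_id in {13}; recursion stops.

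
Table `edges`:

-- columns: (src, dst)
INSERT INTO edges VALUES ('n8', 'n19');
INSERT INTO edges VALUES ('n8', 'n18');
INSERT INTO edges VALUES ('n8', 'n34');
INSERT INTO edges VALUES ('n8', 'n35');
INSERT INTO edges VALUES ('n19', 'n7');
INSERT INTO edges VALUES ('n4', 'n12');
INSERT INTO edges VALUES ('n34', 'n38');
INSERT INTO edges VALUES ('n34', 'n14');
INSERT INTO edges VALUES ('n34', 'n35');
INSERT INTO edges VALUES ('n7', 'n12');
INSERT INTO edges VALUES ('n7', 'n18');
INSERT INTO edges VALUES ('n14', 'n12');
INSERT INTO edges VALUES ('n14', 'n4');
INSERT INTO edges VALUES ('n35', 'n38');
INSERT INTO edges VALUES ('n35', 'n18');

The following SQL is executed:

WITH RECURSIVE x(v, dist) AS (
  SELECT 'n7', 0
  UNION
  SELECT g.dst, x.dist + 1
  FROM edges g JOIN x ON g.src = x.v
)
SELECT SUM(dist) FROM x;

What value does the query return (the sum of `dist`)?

Base: (n7, dist=0).
Iteration 1: edges from {n7} -> (n12, dist=1), (n18, dist=1).
Iteration 2: no outgoing edges from {n12,n18}; recursion stops.
SUM(dist) = 0 + 1 + 1 = 2.

2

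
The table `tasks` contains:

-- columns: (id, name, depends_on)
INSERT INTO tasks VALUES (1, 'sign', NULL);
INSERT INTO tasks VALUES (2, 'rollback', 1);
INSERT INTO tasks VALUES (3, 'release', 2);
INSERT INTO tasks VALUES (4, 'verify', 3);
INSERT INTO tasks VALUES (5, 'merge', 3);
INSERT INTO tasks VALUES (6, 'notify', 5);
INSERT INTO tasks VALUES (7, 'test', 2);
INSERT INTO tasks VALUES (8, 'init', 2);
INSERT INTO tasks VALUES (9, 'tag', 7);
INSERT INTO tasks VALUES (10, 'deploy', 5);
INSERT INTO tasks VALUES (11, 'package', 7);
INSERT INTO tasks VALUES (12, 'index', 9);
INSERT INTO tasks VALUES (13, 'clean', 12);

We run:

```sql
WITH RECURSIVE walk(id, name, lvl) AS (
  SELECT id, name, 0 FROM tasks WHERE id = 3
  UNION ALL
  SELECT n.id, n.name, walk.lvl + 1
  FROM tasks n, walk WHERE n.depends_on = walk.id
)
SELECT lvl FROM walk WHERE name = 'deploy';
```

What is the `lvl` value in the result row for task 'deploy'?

Base: id=3 (release) at lvl 0.
Iteration 1: rows with depends_on in {3} -> verify (id 4, lvl 1), merge (id 5, lvl 1).
Iteration 2: rows with depends_on in {4,5} -> notify (id 6, lvl 2), deploy (id 10, lvl 2).
Iteration 3: no rows with depends_on in {6,10}; recursion stops.

2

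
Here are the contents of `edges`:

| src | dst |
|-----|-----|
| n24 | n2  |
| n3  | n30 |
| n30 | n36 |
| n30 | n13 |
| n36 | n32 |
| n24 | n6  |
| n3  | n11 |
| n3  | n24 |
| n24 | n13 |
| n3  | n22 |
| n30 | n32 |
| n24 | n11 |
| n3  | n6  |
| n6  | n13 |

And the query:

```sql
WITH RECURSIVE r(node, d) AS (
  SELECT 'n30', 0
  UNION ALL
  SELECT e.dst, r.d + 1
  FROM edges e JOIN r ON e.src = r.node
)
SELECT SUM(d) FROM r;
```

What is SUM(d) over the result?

5

Base: (n30, d=0).
Iteration 1: edges from {n30} -> (n13, d=1), (n32, d=1), (n36, d=1).
Iteration 2: edges from {n13,n32,n36} -> (n32, d=2).
Iteration 3: no outgoing edges from {n32}; recursion stops.
SUM(d) = 0 + 1 + 1 + 1 + 2 = 5.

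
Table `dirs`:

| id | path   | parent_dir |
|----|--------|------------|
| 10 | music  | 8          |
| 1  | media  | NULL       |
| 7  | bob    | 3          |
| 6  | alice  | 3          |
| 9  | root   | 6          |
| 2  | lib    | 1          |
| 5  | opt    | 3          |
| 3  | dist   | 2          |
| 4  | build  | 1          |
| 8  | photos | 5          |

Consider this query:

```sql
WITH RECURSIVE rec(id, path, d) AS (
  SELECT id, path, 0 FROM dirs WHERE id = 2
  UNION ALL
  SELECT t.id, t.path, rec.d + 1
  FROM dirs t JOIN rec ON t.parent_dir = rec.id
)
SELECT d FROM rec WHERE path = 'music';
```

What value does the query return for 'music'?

4

Base: id=2 (lib) at d 0.
Iteration 1: rows with parent_dir in {2} -> dist (id 3, d 1).
Iteration 2: rows with parent_dir in {3} -> opt (id 5, d 2), alice (id 6, d 2), bob (id 7, d 2).
Iteration 3: rows with parent_dir in {5,6,7} -> photos (id 8, d 3), root (id 9, d 3).
Iteration 4: rows with parent_dir in {8,9} -> music (id 10, d 4).
Iteration 5: no rows with parent_dir in {10}; recursion stops.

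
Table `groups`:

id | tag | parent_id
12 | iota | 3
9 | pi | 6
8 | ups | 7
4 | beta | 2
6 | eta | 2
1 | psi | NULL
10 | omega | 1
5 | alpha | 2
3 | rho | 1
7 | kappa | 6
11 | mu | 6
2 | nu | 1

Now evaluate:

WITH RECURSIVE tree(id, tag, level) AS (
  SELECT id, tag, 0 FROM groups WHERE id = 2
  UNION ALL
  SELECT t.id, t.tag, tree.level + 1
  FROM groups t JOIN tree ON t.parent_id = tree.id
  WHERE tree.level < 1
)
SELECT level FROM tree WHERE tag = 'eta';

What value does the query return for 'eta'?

Base: id=2 (nu) at level 0.
Iteration 1: rows with parent_id in {2} -> beta (id 4, level 1), alpha (id 5, level 1), eta (id 6, level 1).
Iteration 2: level < 1 fails for all current rows; recursion stops.

1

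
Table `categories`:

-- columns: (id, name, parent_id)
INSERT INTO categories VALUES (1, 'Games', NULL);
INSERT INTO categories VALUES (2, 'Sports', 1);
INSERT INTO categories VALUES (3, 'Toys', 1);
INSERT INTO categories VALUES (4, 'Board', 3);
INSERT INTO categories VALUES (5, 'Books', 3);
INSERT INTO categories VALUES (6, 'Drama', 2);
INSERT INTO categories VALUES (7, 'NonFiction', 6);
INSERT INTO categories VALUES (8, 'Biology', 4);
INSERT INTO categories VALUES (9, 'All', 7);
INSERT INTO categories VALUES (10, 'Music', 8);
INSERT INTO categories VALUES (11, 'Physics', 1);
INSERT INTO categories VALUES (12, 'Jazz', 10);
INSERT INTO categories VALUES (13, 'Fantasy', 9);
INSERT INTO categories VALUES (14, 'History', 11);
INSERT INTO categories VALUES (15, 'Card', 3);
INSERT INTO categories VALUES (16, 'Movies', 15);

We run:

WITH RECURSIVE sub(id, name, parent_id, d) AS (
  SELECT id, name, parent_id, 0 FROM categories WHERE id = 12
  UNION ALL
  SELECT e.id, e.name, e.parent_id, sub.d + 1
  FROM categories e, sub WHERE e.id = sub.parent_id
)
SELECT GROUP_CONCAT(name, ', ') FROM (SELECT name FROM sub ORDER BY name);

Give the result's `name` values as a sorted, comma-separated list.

Biology, Board, Games, Jazz, Music, Toys

Base: id=12 (Jazz), parent_id=10, d 0.
Iteration 1: join on id=10 -> Music (id 10, parent_id=8, d 1).
Iteration 2: join on id=8 -> Biology (id 8, parent_id=4, d 2).
Iteration 3: join on id=4 -> Board (id 4, parent_id=3, d 3).
Iteration 4: join on id=3 -> Toys (id 3, parent_id=1, d 4).
Iteration 5: join on id=1 -> Games (id 1, parent_id=NULL, d 5).
Iteration 6: parent_id is NULL; no match; recursion stops.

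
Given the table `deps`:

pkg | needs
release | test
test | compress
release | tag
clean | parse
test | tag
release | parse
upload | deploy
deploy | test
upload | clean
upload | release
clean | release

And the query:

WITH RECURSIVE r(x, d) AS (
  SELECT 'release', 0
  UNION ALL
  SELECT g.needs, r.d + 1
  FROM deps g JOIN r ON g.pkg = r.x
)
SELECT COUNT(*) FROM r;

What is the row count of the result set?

6

Base: (release, d=0).
Iteration 1: edges from {release} -> (parse, d=1), (tag, d=1), (test, d=1).
Iteration 2: edges from {parse,tag,test} -> (compress, d=2), (tag, d=2).
Iteration 3: no outgoing edges from {compress,tag}; recursion stops.
Total rows emitted: 6.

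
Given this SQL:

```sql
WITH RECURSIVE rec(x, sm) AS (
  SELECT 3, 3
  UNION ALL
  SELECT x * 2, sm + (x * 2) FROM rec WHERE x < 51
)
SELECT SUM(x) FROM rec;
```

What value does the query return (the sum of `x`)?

189

Base: x=3, sm=3.
Iteration 1: 3 < 51 holds -> x = 3 * 2 = 6, sm = 3 + 6 = 9.
Iteration 2: 6 < 51 holds -> x = 6 * 2 = 12, sm = 9 + 12 = 21.
Iteration 3: 12 < 51 holds -> x = 12 * 2 = 24, sm = 21 + 24 = 45.
Iteration 4: 24 < 51 holds -> x = 24 * 2 = 48, sm = 45 + 48 = 93.
Iteration 5: 48 < 51 holds -> x = 48 * 2 = 96, sm = 93 + 96 = 189.
Iteration 6: 96 < 51 fails; recursion stops.
SUM(x) = 3 + 6 + 12 + 24 + 48 + 96 = 189.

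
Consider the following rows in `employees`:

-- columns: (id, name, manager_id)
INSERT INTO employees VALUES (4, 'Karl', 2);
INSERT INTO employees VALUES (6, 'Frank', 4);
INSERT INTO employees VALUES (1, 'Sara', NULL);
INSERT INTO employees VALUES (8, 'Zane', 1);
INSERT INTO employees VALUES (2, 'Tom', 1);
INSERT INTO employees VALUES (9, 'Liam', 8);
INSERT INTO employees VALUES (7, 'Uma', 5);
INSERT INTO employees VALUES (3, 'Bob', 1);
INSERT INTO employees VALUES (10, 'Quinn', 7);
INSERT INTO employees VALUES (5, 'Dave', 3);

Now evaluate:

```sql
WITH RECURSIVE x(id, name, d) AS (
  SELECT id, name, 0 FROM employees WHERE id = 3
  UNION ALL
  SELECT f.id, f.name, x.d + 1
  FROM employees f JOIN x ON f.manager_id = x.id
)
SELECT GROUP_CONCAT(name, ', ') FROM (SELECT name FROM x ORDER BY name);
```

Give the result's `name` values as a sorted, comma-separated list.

Base: id=3 (Bob) at d 0.
Iteration 1: rows with manager_id in {3} -> Dave (id 5, d 1).
Iteration 2: rows with manager_id in {5} -> Uma (id 7, d 2).
Iteration 3: rows with manager_id in {7} -> Quinn (id 10, d 3).
Iteration 4: no rows with manager_id in {10}; recursion stops.

Bob, Dave, Quinn, Uma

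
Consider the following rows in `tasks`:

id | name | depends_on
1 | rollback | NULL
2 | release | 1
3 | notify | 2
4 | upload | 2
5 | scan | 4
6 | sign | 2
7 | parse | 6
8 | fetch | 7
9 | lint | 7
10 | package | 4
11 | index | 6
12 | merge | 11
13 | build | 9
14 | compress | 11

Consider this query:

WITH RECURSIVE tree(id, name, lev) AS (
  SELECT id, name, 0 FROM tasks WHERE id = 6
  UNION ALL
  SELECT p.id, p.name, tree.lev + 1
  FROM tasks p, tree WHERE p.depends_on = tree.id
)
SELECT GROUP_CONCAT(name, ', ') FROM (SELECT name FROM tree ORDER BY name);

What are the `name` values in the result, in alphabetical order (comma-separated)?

build, compress, fetch, index, lint, merge, parse, sign

Base: id=6 (sign) at lev 0.
Iteration 1: rows with depends_on in {6} -> parse (id 7, lev 1), index (id 11, lev 1).
Iteration 2: rows with depends_on in {7,11} -> fetch (id 8, lev 2), lint (id 9, lev 2), merge (id 12, lev 2), compress (id 14, lev 2).
Iteration 3: rows with depends_on in {8,9,12,14} -> build (id 13, lev 3).
Iteration 4: no rows with depends_on in {13}; recursion stops.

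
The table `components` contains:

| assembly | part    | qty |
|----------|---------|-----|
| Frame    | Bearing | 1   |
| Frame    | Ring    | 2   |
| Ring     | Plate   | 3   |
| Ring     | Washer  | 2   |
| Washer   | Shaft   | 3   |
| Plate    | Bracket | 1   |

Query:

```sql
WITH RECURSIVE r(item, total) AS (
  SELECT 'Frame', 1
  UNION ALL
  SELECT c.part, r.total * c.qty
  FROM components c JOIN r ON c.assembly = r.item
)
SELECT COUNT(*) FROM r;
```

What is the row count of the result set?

Base: (Frame, total=1).
Iteration 1: components of {Frame} -> Bearing = 1*1 = 1, Ring = 1*2 = 2.
Iteration 2: components of {Bearing,Ring} -> Plate = 2*3 = 6, Washer = 2*2 = 4.
Iteration 3: components of {Plate,Washer} -> Bracket = 6*1 = 6, Shaft = 4*3 = 12.
Iteration 4: no further components; recursion stops.
Total rows emitted: 7.

7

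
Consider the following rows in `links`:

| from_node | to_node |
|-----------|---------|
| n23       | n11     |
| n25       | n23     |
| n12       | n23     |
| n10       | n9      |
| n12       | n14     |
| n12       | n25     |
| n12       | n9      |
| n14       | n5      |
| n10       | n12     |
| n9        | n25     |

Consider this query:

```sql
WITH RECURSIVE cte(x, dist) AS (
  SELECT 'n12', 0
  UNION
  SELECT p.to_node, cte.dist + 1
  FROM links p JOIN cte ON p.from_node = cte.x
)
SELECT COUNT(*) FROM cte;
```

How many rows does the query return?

12

Base: (n12, dist=0).
Iteration 1: edges from {n12} -> (n14, dist=1), (n23, dist=1), (n25, dist=1), (n9, dist=1).
Iteration 2: edges from {n14,n23,n25,n9} -> (n11, dist=2), (n23, dist=2), (n25, dist=2), (n5, dist=2).
Iteration 3: edges from {n11,n23,n25,n5} -> (n11, dist=3), (n23, dist=3).
Iteration 4: edges from {n11,n23} -> (n11, dist=4).
Iteration 5: no outgoing edges from {n11}; recursion stops.
Total rows emitted: 12.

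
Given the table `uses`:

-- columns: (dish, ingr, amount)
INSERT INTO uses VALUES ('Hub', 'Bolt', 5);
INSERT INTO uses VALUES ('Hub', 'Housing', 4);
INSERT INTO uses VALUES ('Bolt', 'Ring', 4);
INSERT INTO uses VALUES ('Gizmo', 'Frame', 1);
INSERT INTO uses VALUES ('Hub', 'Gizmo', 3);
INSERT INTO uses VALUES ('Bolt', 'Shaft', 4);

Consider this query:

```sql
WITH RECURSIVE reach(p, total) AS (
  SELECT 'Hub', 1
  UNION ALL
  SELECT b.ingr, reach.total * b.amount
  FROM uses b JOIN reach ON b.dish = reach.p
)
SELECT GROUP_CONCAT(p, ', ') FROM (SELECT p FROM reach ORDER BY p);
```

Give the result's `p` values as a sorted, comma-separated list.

Bolt, Frame, Gizmo, Housing, Hub, Ring, Shaft

Base: (Hub, total=1).
Iteration 1: components of {Hub} -> Bolt = 1*5 = 5, Gizmo = 1*3 = 3, Housing = 1*4 = 4.
Iteration 2: components of {Bolt,Gizmo,Housing} -> Frame = 3*1 = 3, Ring = 5*4 = 20, Shaft = 5*4 = 20.
Iteration 3: no further components; recursion stops.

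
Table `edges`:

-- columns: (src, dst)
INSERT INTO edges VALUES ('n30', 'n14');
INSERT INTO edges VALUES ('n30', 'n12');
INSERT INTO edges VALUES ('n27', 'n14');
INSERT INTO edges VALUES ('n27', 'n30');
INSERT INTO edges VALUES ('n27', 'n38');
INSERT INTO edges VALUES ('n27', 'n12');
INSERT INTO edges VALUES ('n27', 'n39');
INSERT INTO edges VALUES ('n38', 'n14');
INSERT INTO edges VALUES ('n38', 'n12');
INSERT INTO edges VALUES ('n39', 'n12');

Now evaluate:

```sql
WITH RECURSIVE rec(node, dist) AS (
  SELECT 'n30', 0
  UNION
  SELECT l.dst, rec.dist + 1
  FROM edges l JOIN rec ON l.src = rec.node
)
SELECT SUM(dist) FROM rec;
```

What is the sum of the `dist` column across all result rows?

Base: (n30, dist=0).
Iteration 1: edges from {n30} -> (n12, dist=1), (n14, dist=1).
Iteration 2: no outgoing edges from {n12,n14}; recursion stops.
SUM(dist) = 0 + 1 + 1 = 2.

2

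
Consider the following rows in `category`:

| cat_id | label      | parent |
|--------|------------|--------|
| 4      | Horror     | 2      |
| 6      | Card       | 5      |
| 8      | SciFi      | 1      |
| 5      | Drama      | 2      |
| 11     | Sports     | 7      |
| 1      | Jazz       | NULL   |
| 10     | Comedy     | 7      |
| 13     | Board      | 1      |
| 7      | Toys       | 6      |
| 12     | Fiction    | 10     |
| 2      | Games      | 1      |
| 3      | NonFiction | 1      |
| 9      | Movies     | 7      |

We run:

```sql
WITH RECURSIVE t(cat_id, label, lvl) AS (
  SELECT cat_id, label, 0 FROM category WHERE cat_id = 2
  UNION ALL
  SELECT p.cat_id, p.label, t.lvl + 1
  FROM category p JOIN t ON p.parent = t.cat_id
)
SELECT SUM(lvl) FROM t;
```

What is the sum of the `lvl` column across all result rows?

24

Base: cat_id=2 (Games) at lvl 0.
Iteration 1: rows with parent in {2} -> Horror (id 4, lvl 1), Drama (id 5, lvl 1).
Iteration 2: rows with parent in {4,5} -> Card (id 6, lvl 2).
Iteration 3: rows with parent in {6} -> Toys (id 7, lvl 3).
Iteration 4: rows with parent in {7} -> Movies (id 9, lvl 4), Comedy (id 10, lvl 4), Sports (id 11, lvl 4).
Iteration 5: rows with parent in {9,10,11} -> Fiction (id 12, lvl 5).
Iteration 6: no rows with parent in {12}; recursion stops.
SUM(lvl) = 0 + 1 + 1 + 2 + 3 + 4 + 4 + 4 + 5 = 24.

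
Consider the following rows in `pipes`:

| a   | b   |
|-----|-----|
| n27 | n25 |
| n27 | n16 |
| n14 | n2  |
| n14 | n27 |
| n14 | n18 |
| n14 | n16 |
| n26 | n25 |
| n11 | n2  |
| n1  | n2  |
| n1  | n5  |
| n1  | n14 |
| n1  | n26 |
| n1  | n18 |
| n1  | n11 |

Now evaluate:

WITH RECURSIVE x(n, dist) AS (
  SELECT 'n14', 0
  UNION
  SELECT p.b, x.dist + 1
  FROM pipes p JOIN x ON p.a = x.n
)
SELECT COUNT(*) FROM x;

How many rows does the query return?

7

Base: (n14, dist=0).
Iteration 1: edges from {n14} -> (n16, dist=1), (n18, dist=1), (n2, dist=1), (n27, dist=1).
Iteration 2: edges from {n16,n18,n2,n27} -> (n16, dist=2), (n25, dist=2).
Iteration 3: no outgoing edges from {n16,n25}; recursion stops.
Total rows emitted: 7.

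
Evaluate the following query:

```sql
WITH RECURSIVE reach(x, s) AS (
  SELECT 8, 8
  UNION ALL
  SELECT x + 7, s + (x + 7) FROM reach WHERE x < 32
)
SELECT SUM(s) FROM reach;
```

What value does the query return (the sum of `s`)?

260

Base: x=8, s=8.
Iteration 1: 8 < 32 holds -> x = 8 + 7 = 15, s = 8 + 15 = 23.
Iteration 2: 15 < 32 holds -> x = 15 + 7 = 22, s = 23 + 22 = 45.
Iteration 3: 22 < 32 holds -> x = 22 + 7 = 29, s = 45 + 29 = 74.
Iteration 4: 29 < 32 holds -> x = 29 + 7 = 36, s = 74 + 36 = 110.
Iteration 5: 36 < 32 fails; recursion stops.
SUM(s) = 8 + 23 + 45 + 74 + 110 = 260.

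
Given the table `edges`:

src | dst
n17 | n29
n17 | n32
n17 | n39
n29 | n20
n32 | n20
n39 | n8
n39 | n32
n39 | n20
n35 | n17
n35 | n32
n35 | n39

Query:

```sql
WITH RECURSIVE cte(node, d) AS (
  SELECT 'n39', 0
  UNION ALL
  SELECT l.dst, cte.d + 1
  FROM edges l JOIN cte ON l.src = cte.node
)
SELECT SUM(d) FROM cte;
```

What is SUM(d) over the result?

5

Base: (n39, d=0).
Iteration 1: edges from {n39} -> (n20, d=1), (n32, d=1), (n8, d=1).
Iteration 2: edges from {n20,n32,n8} -> (n20, d=2).
Iteration 3: no outgoing edges from {n20}; recursion stops.
SUM(d) = 0 + 1 + 1 + 1 + 2 = 5.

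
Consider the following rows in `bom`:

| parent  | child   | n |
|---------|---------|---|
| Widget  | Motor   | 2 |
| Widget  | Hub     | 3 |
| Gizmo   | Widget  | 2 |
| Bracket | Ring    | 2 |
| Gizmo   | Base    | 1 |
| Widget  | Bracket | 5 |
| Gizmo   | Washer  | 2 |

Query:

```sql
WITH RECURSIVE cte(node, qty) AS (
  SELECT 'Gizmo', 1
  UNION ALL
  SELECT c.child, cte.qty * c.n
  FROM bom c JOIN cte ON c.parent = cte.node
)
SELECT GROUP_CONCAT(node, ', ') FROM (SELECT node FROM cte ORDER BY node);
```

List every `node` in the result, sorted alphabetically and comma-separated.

Base, Bracket, Gizmo, Hub, Motor, Ring, Washer, Widget

Base: (Gizmo, qty=1).
Iteration 1: components of {Gizmo} -> Base = 1*1 = 1, Washer = 1*2 = 2, Widget = 1*2 = 2.
Iteration 2: components of {Base,Washer,Widget} -> Bracket = 2*5 = 10, Hub = 2*3 = 6, Motor = 2*2 = 4.
Iteration 3: components of {Bracket,Hub,Motor} -> Ring = 10*2 = 20.
Iteration 4: no further components; recursion stops.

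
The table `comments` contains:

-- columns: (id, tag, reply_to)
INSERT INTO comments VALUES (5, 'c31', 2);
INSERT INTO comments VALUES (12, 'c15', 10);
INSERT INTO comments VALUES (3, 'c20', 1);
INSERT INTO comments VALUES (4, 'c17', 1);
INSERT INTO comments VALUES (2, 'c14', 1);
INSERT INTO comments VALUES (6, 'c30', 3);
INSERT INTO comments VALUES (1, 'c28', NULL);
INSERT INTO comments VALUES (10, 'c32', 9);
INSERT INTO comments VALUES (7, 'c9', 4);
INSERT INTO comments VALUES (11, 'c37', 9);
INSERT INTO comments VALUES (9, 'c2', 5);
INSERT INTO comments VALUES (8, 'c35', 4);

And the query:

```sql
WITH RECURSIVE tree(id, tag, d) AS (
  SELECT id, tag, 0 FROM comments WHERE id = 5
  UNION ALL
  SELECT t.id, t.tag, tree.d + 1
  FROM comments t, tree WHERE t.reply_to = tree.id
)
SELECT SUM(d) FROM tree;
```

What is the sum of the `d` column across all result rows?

8

Base: id=5 (c31) at d 0.
Iteration 1: rows with reply_to in {5} -> c2 (id 9, d 1).
Iteration 2: rows with reply_to in {9} -> c32 (id 10, d 2), c37 (id 11, d 2).
Iteration 3: rows with reply_to in {10,11} -> c15 (id 12, d 3).
Iteration 4: no rows with reply_to in {12}; recursion stops.
SUM(d) = 0 + 1 + 2 + 2 + 3 = 8.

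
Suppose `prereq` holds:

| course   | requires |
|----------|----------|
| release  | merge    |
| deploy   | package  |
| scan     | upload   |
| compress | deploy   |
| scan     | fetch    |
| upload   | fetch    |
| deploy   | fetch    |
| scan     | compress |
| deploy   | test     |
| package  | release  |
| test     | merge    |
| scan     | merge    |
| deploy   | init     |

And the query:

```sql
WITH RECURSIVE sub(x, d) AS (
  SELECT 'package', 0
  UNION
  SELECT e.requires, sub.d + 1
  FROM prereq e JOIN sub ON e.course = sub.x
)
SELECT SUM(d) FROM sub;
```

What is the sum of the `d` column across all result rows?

Base: (package, d=0).
Iteration 1: edges from {package} -> (release, d=1).
Iteration 2: edges from {release} -> (merge, d=2).
Iteration 3: no outgoing edges from {merge}; recursion stops.
SUM(d) = 0 + 1 + 2 = 3.

3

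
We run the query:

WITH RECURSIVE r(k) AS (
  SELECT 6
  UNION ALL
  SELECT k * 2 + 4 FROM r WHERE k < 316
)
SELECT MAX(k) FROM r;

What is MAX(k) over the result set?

Base: k=6.
Iteration 1: 6 < 316 holds -> k = 6 * 2 + 4 = 16.
Iteration 2: 16 < 316 holds -> k = 16 * 2 + 4 = 36.
Iteration 3: 36 < 316 holds -> k = 36 * 2 + 4 = 76.
Iteration 4: 76 < 316 holds -> k = 76 * 2 + 4 = 156.
Iteration 5: 156 < 316 holds -> k = 156 * 2 + 4 = 316.
Iteration 6: 316 < 316 fails; recursion stops.
k values: 6, 16, 36, 76, 156, 316; the maximum is 316.

316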